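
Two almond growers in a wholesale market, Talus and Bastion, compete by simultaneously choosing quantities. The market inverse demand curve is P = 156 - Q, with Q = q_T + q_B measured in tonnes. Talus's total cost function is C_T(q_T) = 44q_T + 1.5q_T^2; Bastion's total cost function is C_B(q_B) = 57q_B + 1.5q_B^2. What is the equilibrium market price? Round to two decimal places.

Talus's profit: π_T = (156 - Q)q_T - (44q_T + (3/2)q_T²). Setting ∂π_T/∂q_T = 0: 112 - 5q_T - (q_B) = 0.
Bastion's first-order condition: 99 - 5q_B - (q_T) = 0.
Rearranging gives the reaction functions q_T = (112 - q_B)/5 and q_B = (99 - q_T)/5.
Substituting one into the other gives q_T = 461/24 and q_B = 383/24.
Total output Q = 211/6, so price P = 156 - 211/6 = 725/6.

120.83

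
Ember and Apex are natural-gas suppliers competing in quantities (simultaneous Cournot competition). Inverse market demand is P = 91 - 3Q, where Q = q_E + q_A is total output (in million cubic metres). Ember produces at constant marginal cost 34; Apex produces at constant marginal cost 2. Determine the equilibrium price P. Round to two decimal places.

42.33

Ember's profit: π_E = (91 - 3Q)q_E - (34q_E). Setting ∂π_E/∂q_E = 0: 57 - 6q_E - 3(q_A) = 0.
Apex's profit: π_A = (91 - 3Q)q_A - (2q_A). Setting ∂π_A/∂q_A = 0: 89 - 6q_A - 3(q_E) = 0.
Best responses: q_E = (57 - 3q_A)/6, q_A = (89 - 3q_E)/6.
Solving the pair: q_E = 25/9, q_A = 121/9.
Total output Q = 146/9, so price P = 91 - 3·(146/9) = 127/3.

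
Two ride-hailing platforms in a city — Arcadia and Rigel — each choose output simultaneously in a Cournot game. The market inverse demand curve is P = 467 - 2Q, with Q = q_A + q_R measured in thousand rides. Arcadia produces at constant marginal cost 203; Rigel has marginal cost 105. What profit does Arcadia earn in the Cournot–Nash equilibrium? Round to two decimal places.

Arcadia's profit: π_A = (467 - 2Q)q_A - (203q_A). Setting ∂π_A/∂q_A = 0: 264 - 4q_A - 2(q_R) = 0.
Rigel's profit: π_R = (467 - 2Q)q_R - (105q_R). Setting ∂π_R/∂q_R = 0: 362 - 4q_R - 2(q_A) = 0.
Rearranging gives the reaction functions q_A = (264 - 2q_R)/4 and q_R = (362 - 2q_A)/4.
Substituting one into the other gives q_A = 83/3 and q_R = 230/3.
Price P = 467 - 2·(313/3) = 775/3.
Arcadia's profit: (775/3 - 203)·(83/3) = 1530.8889.

1530.89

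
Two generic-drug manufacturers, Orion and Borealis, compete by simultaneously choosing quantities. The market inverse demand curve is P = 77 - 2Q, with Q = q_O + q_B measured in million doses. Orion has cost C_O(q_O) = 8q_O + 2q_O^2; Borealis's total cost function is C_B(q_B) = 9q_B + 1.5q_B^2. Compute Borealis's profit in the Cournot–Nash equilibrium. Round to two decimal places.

Orion's profit: π_O = (77 - 2Q)q_O - (8q_O + 2q_O²). Setting ∂π_O/∂q_O = 0: 69 - 8q_O - 2(q_B) = 0.
Borealis's profit: π_B = (77 - 2Q)q_B - (9q_B + (3/2)q_B²). Setting ∂π_B/∂q_B = 0: 68 - 7q_B - 2(q_O) = 0.
Best responses: q_O = (69 - 2q_B)/8, q_B = (68 - 2q_O)/7.
Solving the pair: q_O = 347/52, q_B = 203/26.
Price P = 77 - 2·(753/52) = 1249/26.
Borealis's profit: (1249/26)·(203/26) - 9·(203/26) - (3/2)(203/26)² = 213.3602.

213.36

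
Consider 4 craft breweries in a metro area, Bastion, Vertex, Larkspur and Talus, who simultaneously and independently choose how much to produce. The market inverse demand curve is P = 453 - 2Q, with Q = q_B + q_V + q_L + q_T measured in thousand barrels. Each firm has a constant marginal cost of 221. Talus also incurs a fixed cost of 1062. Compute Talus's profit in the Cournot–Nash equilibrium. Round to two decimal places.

14.48

Each firm earns π_i = (453 - 2Q)q_i - 221q_i.
First-order condition (treating rivals' output as given): 232 - 4q_i - 2·Σ_{j≠i} q_j = 0.
By symmetry each firm produces the same amount; substituting Σ_{j≠i} q_j = 3q_i yields q_i = 232/10 = 116/5.
Price P = 453 - 2·(464/5) = 1337/5.
Talus's profit: (1337/5 - 221)·(116/5) - 1062 = 362/25.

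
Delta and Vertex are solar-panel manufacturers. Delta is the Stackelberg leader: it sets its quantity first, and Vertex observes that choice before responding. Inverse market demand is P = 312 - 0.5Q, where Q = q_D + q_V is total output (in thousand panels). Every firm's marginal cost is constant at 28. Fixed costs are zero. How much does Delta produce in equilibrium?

Solve by backward induction. Given q_D, the follower Vertex maximises π_V = (312 - (1/2)q_D - (1/2)q_V)q_V - 28q_V.
Setting the follower's marginal profit to zero, 284 - (1/2)q_D - q_V = 0, i.e. q_V = (284 - (1/2)q_D).
Delta substitutes q_V(q_D) into its own profit: π_D = q_D(312 - (1/2)q_D - (284 - (1/2)q_D)/2) - 28q_D = (170 - (1/4)q_D)q_D - 28q_D.
Leader FOC: 142 - (1/2)q_D = 0, so q_D = 284.
Then q_V = (284 - (1/2)·284) = 142.

284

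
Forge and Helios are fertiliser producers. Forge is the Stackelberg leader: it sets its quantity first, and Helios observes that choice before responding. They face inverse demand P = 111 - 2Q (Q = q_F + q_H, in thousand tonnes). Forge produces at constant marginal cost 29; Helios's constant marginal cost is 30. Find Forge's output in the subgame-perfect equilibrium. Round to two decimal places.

The follower Helios best-responds to any q_F: π_H = (111 - 2Q)q_H - 30q_H.
Follower FOC: 81 - 2q_F - 4q_H = 0, so q_H(q_F) = (81 - 2q_F)/4.
The leader anticipates this reaction. Substituting into P = 111 - 2Q gives P = 141/2 - q_F, so π_F = (141/2 - q_F)q_F - 29q_F.
Leader FOC: 83/2 - 2q_F = 0, so q_F = 83/4.
Then q_H = (81 - 2·(83/4))/4 = 79/8.

20.75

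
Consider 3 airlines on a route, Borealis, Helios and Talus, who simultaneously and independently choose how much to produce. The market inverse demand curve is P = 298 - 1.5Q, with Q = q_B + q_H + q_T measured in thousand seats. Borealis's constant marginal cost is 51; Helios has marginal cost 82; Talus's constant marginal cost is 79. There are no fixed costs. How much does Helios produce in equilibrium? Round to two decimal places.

Borealis's profit: π_B = (298 - 1.5Q)q_B - (51q_B). Setting ∂π_B/∂q_B = 0: 247 - 3q_B - (3/2)(q_H + q_T) = 0.
Helios's profit: π_H = (298 - 1.5Q)q_H - (82q_H). Setting ∂π_H/∂q_H = 0: 216 - 3q_H - (3/2)(q_B + q_T) = 0.
Talus's profit: π_T = (298 - 1.5Q)q_T - (79q_T). Setting ∂π_T/∂q_T = 0: 219 - 3q_T - (3/2)(q_B + q_H) = 0.
Adding the 3 first-order conditions: 682 − 6Q = 0, so Q = 341/3.
Back-substituting: q_B = (247 − 341/2)/(3/2) = 51, q_H = (216 − 341/2)/(3/2) = 91/3, q_T = (219 − 341/2)/(3/2) = 97/3.

30.33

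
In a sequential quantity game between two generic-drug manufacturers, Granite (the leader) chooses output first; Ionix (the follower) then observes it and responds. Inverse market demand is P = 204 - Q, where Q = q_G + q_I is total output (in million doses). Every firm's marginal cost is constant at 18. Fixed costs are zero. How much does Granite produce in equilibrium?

The follower Ionix best-responds to any q_G: π_I = (204 - Q)q_I - 18q_I.
Follower FOC: 186 - q_G - 2q_I = 0, so q_I(q_G) = (186 - q_G)/2.
Granite substitutes q_I(q_G) into its own profit: π_G = q_G(204 - q_G - (186 - q_G)/2) - 18q_G = (111 - (1/2)q_G)q_G - 18q_G.
Maximising: ∂π_G/∂q_G = 93 - q_G = 0, giving q_G = 93.
Then q_I = (186 - 93)/2 = 93/2.

93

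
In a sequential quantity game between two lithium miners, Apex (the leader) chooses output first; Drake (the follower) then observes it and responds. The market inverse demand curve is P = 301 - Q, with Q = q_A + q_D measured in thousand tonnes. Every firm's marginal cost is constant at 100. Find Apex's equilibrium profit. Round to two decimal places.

The follower Drake best-responds to any q_A: π_D = (301 - Q)q_D - 100q_D.
Setting the follower's marginal profit to zero, 201 - q_A - 2q_D = 0, i.e. q_D = (201 - q_A)/2.
Apex substitutes q_D(q_A) into its own profit: π_A = q_A(301 - q_A - (201 - q_A)/2) - 100q_A = (401/2 - (1/2)q_A)q_A - 100q_A.
Maximising: ∂π_A/∂q_A = 201/2 - q_A = 0, giving q_A = 201/2.
Then q_D = (201 - 201/2)/2 = 201/4.
Price P = 301 - 603/4 = 601/4.
Apex's profit: (601/4 - 100)·(201/2) = 5050.1250.

5050.13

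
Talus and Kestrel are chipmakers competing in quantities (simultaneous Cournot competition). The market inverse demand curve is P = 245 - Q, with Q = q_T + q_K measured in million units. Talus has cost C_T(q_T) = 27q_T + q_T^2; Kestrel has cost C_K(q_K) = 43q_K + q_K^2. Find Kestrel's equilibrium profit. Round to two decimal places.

Talus's profit: π_T = (245 - Q)q_T - (27q_T + q_T²). Setting ∂π_T/∂q_T = 0: 218 - 4q_T - (q_K) = 0.
Kestrel's profit: π_K = (245 - Q)q_K - (43q_K + q_K²). Setting ∂π_K/∂q_K = 0: 202 - 4q_K - (q_T) = 0.
So q_T = (218 - q_K)/4 and q_K = (202 - q_T)/4.
Solving the pair: q_T = 134/3, q_K = 118/3.
Price P = 245 - 84 = 161.
Kestrel's profit: 161·(118/3) - 43·(118/3) - (118/3)² = 3094.2222.

3094.22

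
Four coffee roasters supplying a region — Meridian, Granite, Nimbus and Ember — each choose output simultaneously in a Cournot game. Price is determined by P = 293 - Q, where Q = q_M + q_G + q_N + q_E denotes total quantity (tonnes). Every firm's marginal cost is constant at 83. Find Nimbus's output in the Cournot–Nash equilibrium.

42

Each firm earns π_i = (293 - Q)q_i - 83q_i.
Setting ∂π_i/∂q_i = 0 with rivals' quantities fixed: 210 - 2q_i - Σ_{j≠i} q_j = 0.
With identical firms every q_j equals q_i, so Σ_{j≠i} q_j = 3q_i and 210 = 5q_i, giving q_i = 42.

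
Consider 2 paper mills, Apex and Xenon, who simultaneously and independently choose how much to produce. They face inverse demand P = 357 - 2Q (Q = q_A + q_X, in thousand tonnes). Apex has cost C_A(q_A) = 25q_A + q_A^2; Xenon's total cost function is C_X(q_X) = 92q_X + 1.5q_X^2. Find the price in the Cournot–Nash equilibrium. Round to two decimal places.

213.84

Apex's profit: π_A = (357 - 2Q)q_A - (25q_A + q_A²). Setting ∂π_A/∂q_A = 0: 332 - 6q_A - 2(q_X) = 0.
Xenon's profit: π_X = (357 - 2Q)q_X - (92q_X + (3/2)q_X²). Setting ∂π_X/∂q_X = 0: 265 - 7q_X - 2(q_A) = 0.
Rearranging gives the reaction functions q_A = (332 - 2q_X)/6 and q_X = (265 - 2q_A)/7.
Solving the pair: q_A = 897/19, q_X = 463/19.
Total output Q = 1360/19, so price P = 357 - 2·(1360/19) = 213.8421.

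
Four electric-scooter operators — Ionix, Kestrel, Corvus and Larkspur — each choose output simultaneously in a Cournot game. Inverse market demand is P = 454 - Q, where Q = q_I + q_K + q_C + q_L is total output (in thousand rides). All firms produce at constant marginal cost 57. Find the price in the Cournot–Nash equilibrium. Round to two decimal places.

136.40

A representative firm's profit is π_i = q_i(454 - Q) - 57q_i.
First-order condition (treating rivals' output as given): 397 - 2q_i - Σ_{j≠i} q_j = 0.
By symmetry each firm produces the same amount; substituting Σ_{j≠i} q_j = 3q_i yields q_i = 397/5.
Total output Q = 1588/5, so price P = 454 - 1588/5 = 682/5.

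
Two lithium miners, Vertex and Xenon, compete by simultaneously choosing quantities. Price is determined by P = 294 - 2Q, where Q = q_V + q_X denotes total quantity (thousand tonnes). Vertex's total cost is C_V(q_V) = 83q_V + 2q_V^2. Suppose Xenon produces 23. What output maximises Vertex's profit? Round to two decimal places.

With the rival's output fixed at 23, Vertex's profit is π_V = (294 - 2·23 - 2q_V)q_V - (83q_V + 2q_V²) = (248 - 2q_V)q_V - (83q_V + 2q_V²).
∂π_V/∂q_V = 165 - 8q_V = 0, so q_V = 165/8.

20.63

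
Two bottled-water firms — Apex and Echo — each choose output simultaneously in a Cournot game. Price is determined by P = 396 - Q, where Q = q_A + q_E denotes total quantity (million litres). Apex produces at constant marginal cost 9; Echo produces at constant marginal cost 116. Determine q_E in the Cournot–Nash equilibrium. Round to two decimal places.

Apex's profit: π_A = (396 - Q)q_A - (9q_A). Setting ∂π_A/∂q_A = 0: 387 - 2q_A - (q_E) = 0.
Echo's profit: π_E = (396 - Q)q_E - (116q_E). Setting ∂π_E/∂q_E = 0: 280 - 2q_E - (q_A) = 0.
Rearranging gives the reaction functions q_A = (387 - q_E)/2 and q_E = (280 - q_A)/2.
Solving the pair: q_A = 494/3, q_E = 173/3.

57.67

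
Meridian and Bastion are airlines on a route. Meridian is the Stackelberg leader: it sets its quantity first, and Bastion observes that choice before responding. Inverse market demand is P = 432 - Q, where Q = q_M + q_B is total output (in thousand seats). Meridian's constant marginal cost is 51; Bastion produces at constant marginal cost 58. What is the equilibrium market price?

148

The follower Bastion best-responds to any q_M: π_B = (432 - Q)q_B - 58q_B.
Follower FOC: 374 - q_M - 2q_B = 0, so q_B(q_M) = (374 - q_M)/2.
The leader anticipates this reaction. Substituting into P = 432 - Q gives P = 245 - (1/2)q_M, so π_M = (245 - (1/2)q_M)q_M - 51q_M.
Leader FOC: 194 - q_M = 0, so q_M = 194.
Then q_B = (374 - 194)/2 = 90.
Total output Q = 284, so price P = 432 - 284 = 148.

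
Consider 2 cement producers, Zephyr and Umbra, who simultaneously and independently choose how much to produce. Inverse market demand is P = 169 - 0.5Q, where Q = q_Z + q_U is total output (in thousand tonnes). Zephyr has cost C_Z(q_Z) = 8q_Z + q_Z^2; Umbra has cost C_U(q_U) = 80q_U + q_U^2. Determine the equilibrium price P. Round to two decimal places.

133.29

Zephyr's profit: π_Z = (169 - 0.5Q)q_Z - (8q_Z + q_Z²). Setting ∂π_Z/∂q_Z = 0: 161 - 3q_Z - (1/2)(q_U) = 0.
Umbra's first-order condition: 89 - 3q_U - (1/2)(q_Z) = 0.
Best responses: q_Z = (161 - (1/2)q_U)/3, q_U = (89 - (1/2)q_Z)/3.
Solving the pair: q_Z = 1754/35, q_U = 746/35.
Total output Q = 500/7, so price P = 169 - (1/2)·(500/7) = 933/7.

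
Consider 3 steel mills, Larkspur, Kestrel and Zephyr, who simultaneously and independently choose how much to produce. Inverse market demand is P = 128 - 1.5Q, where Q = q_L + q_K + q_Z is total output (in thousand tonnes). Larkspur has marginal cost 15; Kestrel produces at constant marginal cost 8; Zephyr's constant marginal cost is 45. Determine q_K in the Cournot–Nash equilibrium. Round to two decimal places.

27.33

Larkspur's profit: π_L = (128 - 1.5Q)q_L - (15q_L). Setting ∂π_L/∂q_L = 0: 113 - 3q_L - (3/2)(q_K + q_Z) = 0.
Kestrel's first-order condition: 120 - 3q_K - (3/2)(q_L + q_Z) = 0.
Zephyr's profit: π_Z = (128 - 1.5Q)q_Z - (45q_Z). Setting ∂π_Z/∂q_Z = 0: 83 - 3q_Z - (3/2)(q_L + q_K) = 0.
Adding the 3 conditions: 316 − 3Q − 3Q = 0, i.e. Q = 158/3.
Back-substituting: q_L = (113 − 79)/(3/2) = 68/3, q_K = (120 − 79)/(3/2) = 82/3, q_Z = (83 − 79)/(3/2) = 8/3.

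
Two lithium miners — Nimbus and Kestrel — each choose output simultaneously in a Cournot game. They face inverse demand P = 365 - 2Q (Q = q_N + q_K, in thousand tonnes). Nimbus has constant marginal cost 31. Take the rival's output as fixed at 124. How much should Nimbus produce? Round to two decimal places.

With the rival's output fixed at 124, Nimbus's profit is π_N = (365 - 2·124 - 2q_N)q_N - (31q_N) = (117 - 2q_N)q_N - (31q_N).
∂π_N/∂q_N = 86 - 4q_N = 0, so q_N = 43/2.

21.50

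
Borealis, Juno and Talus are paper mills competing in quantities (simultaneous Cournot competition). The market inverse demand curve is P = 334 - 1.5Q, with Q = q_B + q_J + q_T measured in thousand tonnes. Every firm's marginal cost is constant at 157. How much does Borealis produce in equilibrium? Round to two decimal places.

A representative firm's profit is π_i = q_i(334 - 1.5Q) - 157q_i.
Setting ∂π_i/∂q_i = 0 with rivals' quantities fixed: 177 - 3q_i - (3/2)·Σ_{j≠i} q_j = 0.
By symmetry each firm produces the same amount; substituting Σ_{j≠i} q_j = 2q_i yields q_i = 177/6 = 59/2.

29.50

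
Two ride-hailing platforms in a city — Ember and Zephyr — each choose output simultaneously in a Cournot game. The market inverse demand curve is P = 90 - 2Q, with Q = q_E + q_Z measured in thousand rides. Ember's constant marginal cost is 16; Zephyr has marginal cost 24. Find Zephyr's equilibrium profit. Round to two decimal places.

Ember's profit: π_E = (90 - 2Q)q_E - (16q_E). Setting ∂π_E/∂q_E = 0: 74 - 4q_E - 2(q_Z) = 0.
Zephyr's profit: π_Z = (90 - 2Q)q_Z - (24q_Z). Setting ∂π_Z/∂q_Z = 0: 66 - 4q_Z - 2(q_E) = 0.
Rearranging gives the reaction functions q_E = (74 - 2q_Z)/4 and q_Z = (66 - 2q_E)/4.
Substituting one into the other gives q_E = 41/3 and q_Z = 29/3.
Price P = 90 - 2·(70/3) = 130/3.
Zephyr's profit: (130/3 - 24)·(29/3) = 1682/9.

186.89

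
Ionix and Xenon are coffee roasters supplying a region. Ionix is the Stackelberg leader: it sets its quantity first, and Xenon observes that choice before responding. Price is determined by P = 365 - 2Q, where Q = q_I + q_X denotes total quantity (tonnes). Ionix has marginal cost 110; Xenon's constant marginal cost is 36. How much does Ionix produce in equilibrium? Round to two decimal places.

45.25

Solve by backward induction. Given q_I, the follower Xenon maximises π_X = (365 - 2q_I - 2q_X)q_X - 36q_X.
Setting the follower's marginal profit to zero, 329 - 2q_I - 4q_X = 0, i.e. q_X = (329 - 2q_I)/4.
The leader anticipates this reaction. Substituting into P = 365 - 2Q gives P = 401/2 - q_I, so π_I = (401/2 - q_I)q_I - 110q_I.
The leader's first-order condition 181/2 - 2q_I = 0 yields q_I = 181/4.
Then q_X = (329 - 2·(181/4))/4 = 477/8.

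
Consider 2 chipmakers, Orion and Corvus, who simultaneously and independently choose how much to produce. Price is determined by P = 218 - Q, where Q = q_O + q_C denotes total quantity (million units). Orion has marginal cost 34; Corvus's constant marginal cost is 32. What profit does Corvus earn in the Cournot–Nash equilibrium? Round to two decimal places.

Orion's profit: π_O = (218 - Q)q_O - (34q_O). Setting ∂π_O/∂q_O = 0: 184 - 2q_O - (q_C) = 0.
Corvus's profit: π_C = (218 - Q)q_C - (32q_C). Setting ∂π_C/∂q_C = 0: 186 - 2q_C - (q_O) = 0.
So q_O = (184 - q_C)/2 and q_C = (186 - q_O)/2.
Substituting one into the other gives q_O = 182/3 and q_C = 188/3.
Price P = 218 - 370/3 = 284/3.
Corvus's profit: (284/3 - 32)·(188/3) = 3927.1111.

3927.11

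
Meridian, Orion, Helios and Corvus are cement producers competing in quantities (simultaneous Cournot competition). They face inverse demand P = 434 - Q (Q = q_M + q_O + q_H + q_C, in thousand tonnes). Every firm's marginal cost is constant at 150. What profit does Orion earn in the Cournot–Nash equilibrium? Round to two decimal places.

3226.24

Each firm earns π_i = (434 - Q)q_i - 150q_i.
Setting ∂π_i/∂q_i = 0 with rivals' quantities fixed: 284 - 2q_i - Σ_{j≠i} q_j = 0.
By symmetry each firm produces the same amount; substituting Σ_{j≠i} q_j = 3q_i yields q_i = 284/5.
Price P = 434 - 1136/5 = 1034/5.
Orion's profit: (1034/5 - 150)·(284/5) = 3226.2400.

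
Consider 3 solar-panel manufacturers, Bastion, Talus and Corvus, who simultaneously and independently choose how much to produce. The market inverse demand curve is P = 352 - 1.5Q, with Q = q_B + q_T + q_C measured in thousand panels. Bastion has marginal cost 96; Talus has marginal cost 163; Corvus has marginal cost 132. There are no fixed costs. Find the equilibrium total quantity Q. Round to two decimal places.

Bastion's profit: π_B = (352 - 1.5Q)q_B - (96q_B). Setting ∂π_B/∂q_B = 0: 256 - 3q_B - (3/2)(q_T + q_C) = 0.
Talus's profit: π_T = (352 - 1.5Q)q_T - (163q_T). Setting ∂π_T/∂q_T = 0: 189 - 3q_T - (3/2)(q_B + q_C) = 0.
Corvus's profit: π_C = (352 - 1.5Q)q_C - (132q_C). Setting ∂π_C/∂q_C = 0: 220 - 3q_C - (3/2)(q_B + q_T) = 0.
Adding the 3 conditions: 665 − 3Q − 3Q = 0, i.e. Q = 665/6.
Back-substituting: q_B = (256 − 665/4)/(3/2) = 359/6, q_T = (189 − 665/4)/(3/2) = 91/6, q_C = (220 − 665/4)/(3/2) = 215/6.
Total output Q = 359/6 + 91/6 + 215/6 = 665/6.

110.83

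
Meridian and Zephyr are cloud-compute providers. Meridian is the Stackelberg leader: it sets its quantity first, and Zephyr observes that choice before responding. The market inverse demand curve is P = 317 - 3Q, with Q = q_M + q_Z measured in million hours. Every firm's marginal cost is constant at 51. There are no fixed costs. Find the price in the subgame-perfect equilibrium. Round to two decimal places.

Solve by backward induction. Given q_M, the follower Zephyr maximises π_Z = (317 - 3q_M - 3q_Z)q_Z - 51q_Z.
Follower FOC: 266 - 3q_M - 6q_Z = 0, so q_Z(q_M) = (266 - 3q_M)/6.
The leader anticipates this reaction. Substituting into P = 317 - 3Q gives P = 184 - (3/2)q_M, so π_M = (184 - (3/2)q_M)q_M - 51q_M.
Leader FOC: 133 - 3q_M = 0, so q_M = 133/3.
Then q_Z = (266 - 3·(133/3))/6 = 133/6.
Total output Q = 133/2, so price P = 317 - 3·(133/2) = 235/2.

117.50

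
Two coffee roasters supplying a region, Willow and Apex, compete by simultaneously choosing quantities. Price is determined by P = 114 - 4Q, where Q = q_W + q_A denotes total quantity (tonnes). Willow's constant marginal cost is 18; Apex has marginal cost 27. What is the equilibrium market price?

53

Willow's profit: π_W = (114 - 4Q)q_W - (18q_W). Setting ∂π_W/∂q_W = 0: 96 - 8q_W - 4(q_A) = 0.
Apex's first-order condition: 87 - 8q_A - 4(q_W) = 0.
Best responses: q_W = (96 - 4q_A)/8, q_A = (87 - 4q_W)/8.
Substituting one into the other gives q_W = 35/4 and q_A = 13/2.
Total output Q = 61/4, so price P = 114 - 4·(61/4) = 53.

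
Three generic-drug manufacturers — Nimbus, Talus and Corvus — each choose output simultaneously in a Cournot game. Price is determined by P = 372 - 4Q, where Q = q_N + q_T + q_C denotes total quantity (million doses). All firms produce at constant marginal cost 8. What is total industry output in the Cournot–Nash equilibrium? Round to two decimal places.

Each firm earns π_i = (372 - 4Q)q_i - 8q_i.
Setting ∂π_i/∂q_i = 0 with rivals' quantities fixed: 364 - 8q_i - 4·Σ_{j≠i} q_j = 0.
With identical firms every q_j equals q_i, so Σ_{j≠i} q_j = 2q_i and 364 = 16q_i, giving q_i = 91/4.
Total output Q = 91/4 + 91/4 + 91/4 = 273/4.

68.25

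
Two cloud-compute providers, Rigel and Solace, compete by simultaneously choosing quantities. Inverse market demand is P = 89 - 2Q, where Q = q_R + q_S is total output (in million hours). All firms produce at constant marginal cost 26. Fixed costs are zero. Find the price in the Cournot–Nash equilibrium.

47

A representative firm's profit is π_i = q_i(89 - 2Q) - 26q_i.
First-order condition (treating rivals' output as given): 63 - 4q_i - 2q_j = 0.
With identical firms every q_j equals q_i, so q_j = q_i and 63 = 6q_i, giving q_i = 21/2.
Total output Q = 21, so price P = 89 - 2·21 = 47.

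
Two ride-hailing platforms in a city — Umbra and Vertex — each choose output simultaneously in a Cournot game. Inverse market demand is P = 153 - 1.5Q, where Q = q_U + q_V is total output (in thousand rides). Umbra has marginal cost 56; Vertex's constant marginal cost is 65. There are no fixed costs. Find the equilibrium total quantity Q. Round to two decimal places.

Umbra's profit: π_U = (153 - 1.5Q)q_U - (56q_U). Setting ∂π_U/∂q_U = 0: 97 - 3q_U - (3/2)(q_V) = 0.
Vertex's first-order condition: 88 - 3q_V - (3/2)(q_U) = 0.
Best responses: q_U = (97 - (3/2)q_V)/3, q_V = (88 - (3/2)q_U)/3.
Solving the pair: q_U = 212/9, q_V = 158/9.
Total output Q = 212/9 + 158/9 = 370/9.

41.11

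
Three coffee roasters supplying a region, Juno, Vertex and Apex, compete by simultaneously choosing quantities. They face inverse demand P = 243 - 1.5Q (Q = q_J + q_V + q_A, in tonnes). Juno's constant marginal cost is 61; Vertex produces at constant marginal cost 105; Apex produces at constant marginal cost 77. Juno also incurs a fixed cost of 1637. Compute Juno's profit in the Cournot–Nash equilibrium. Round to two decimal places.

803.17

Juno's profit: π_J = (243 - 1.5Q)q_J - (61q_J). Setting ∂π_J/∂q_J = 0: 182 - 3q_J - (3/2)(q_V + q_A) = 0.
Vertex's first-order condition: 138 - 3q_V - (3/2)(q_J + q_A) = 0.
Apex's profit: π_A = (243 - 1.5Q)q_A - (77q_A). Setting ∂π_A/∂q_A = 0: 166 - 3q_A - (3/2)(q_J + q_V) = 0.
Summing all 3 equations gives 486 − 6Q = 0, hence Q = 81.
Back-substituting: q_J = (182 − 243/2)/(3/2) = 121/3, q_V = (138 − 243/2)/(3/2) = 11, q_A = (166 − 243/2)/(3/2) = 89/3.
Price P = 243 - (3/2)·81 = 243/2.
Juno's profit: (243/2 - 61)·(121/3) - 1637 = 803.1667.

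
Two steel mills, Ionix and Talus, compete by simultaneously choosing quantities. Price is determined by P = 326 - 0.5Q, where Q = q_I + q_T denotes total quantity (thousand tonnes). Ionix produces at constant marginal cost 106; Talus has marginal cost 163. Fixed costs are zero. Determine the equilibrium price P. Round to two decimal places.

Ionix's profit: π_I = (326 - 0.5Q)q_I - (106q_I). Setting ∂π_I/∂q_I = 0: 220 - q_I - (1/2)(q_T) = 0.
Talus's first-order condition: 163 - q_T - (1/2)(q_I) = 0.
Rearranging gives the reaction functions q_I = (220 - (1/2)q_T) and q_T = (163 - (1/2)q_I).
Solving the pair: q_I = 554/3, q_T = 212/3.
Total output Q = 766/3, so price P = 326 - (1/2)·(766/3) = 595/3.

198.33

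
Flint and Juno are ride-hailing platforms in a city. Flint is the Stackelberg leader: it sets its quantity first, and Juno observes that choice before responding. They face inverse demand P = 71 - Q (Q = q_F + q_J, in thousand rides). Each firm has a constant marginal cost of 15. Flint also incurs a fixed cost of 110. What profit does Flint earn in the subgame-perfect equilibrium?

282

Solve by backward induction. Given q_F, the follower Juno maximises π_J = (71 - q_F - q_J)q_J - 15q_J.
Follower FOC: 56 - q_F - 2q_J = 0, so q_J(q_F) = (56 - q_F)/2.
Flint substitutes q_J(q_F) into its own profit: π_F = q_F(71 - q_F - (56 - q_F)/2) - 15q_F = (43 - (1/2)q_F)q_F - 15q_F.
Leader FOC: 28 - q_F = 0, so q_F = 28.
Then q_J = (56 - 28)/2 = 14.
Price P = 71 - 42 = 29.
Flint's profit: (29 - 15)·28 - 110 = 282.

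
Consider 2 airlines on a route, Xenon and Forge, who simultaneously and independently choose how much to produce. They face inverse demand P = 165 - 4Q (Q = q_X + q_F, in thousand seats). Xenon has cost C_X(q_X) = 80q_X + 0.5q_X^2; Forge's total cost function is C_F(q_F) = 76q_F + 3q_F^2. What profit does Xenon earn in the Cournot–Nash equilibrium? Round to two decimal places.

258.68

Xenon's profit: π_X = (165 - 4Q)q_X - (80q_X + (1/2)q_X²). Setting ∂π_X/∂q_X = 0: 85 - 9q_X - 4(q_F) = 0.
Forge's profit: π_F = (165 - 4Q)q_F - (76q_F + 3q_F²). Setting ∂π_F/∂q_F = 0: 89 - 14q_F - 4(q_X) = 0.
Best responses: q_X = (85 - 4q_F)/9, q_F = (89 - 4q_X)/14.
Substituting one into the other gives q_X = 417/55 and q_F = 461/110.
Price P = 165 - 4·(259/22) = 1297/11.
Xenon's profit: (1297/11)·(417/55) - 80·(417/55) - (1/2)(417/55)² = 258.6779.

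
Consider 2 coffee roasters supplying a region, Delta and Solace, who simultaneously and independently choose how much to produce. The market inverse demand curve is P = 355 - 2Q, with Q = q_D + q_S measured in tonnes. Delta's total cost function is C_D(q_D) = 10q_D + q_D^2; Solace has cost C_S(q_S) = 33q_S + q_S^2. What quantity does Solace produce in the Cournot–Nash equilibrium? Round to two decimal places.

Delta's profit: π_D = (355 - 2Q)q_D - (10q_D + q_D²). Setting ∂π_D/∂q_D = 0: 345 - 6q_D - 2(q_S) = 0.
Solace's profit: π_S = (355 - 2Q)q_S - (33q_S + q_S²). Setting ∂π_S/∂q_S = 0: 322 - 6q_S - 2(q_D) = 0.
Best responses: q_D = (345 - 2q_S)/6, q_S = (322 - 2q_D)/6.
Substituting one into the other gives q_D = 713/16 and q_S = 621/16.

38.81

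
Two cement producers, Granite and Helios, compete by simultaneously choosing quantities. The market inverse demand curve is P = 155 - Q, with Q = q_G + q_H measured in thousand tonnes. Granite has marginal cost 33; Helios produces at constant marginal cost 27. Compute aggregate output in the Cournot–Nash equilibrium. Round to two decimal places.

83.33

Granite's profit: π_G = (155 - Q)q_G - (33q_G). Setting ∂π_G/∂q_G = 0: 122 - 2q_G - (q_H) = 0.
Helios's first-order condition: 128 - 2q_H - (q_G) = 0.
Rearranging gives the reaction functions q_G = (122 - q_H)/2 and q_H = (128 - q_G)/2.
Substituting one into the other gives q_G = 116/3 and q_H = 134/3.
Total output Q = 116/3 + 134/3 = 250/3.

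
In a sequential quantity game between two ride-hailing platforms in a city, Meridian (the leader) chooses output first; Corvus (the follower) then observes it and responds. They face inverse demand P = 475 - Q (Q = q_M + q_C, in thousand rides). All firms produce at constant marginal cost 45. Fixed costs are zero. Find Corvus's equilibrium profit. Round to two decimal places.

11556.25

Solve by backward induction. Given q_M, the follower Corvus maximises π_C = (475 - q_M - q_C)q_C - 45q_C.
Setting the follower's marginal profit to zero, 430 - q_M - 2q_C = 0, i.e. q_C = (430 - q_M)/2.
The leader anticipates this reaction. Substituting into P = 475 - Q gives P = 260 - (1/2)q_M, so π_M = (260 - (1/2)q_M)q_M - 45q_M.
Leader FOC: 215 - q_M = 0, so q_M = 215.
Then q_C = (430 - 215)/2 = 215/2.
Price P = 475 - 645/2 = 305/2.
Corvus's profit: (305/2 - 45)·(215/2) = 11556.2500.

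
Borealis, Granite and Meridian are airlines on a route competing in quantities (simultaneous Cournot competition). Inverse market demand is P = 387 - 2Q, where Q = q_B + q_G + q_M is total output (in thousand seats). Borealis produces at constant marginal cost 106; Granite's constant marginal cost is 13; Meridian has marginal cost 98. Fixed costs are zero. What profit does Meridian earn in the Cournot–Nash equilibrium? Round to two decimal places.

1404.50

Borealis's profit: π_B = (387 - 2Q)q_B - (106q_B). Setting ∂π_B/∂q_B = 0: 281 - 4q_B - 2(q_G + q_M) = 0.
Granite's profit: π_G = (387 - 2Q)q_G - (13q_G). Setting ∂π_G/∂q_G = 0: 374 - 4q_G - 2(q_B + q_M) = 0.
Meridian's first-order condition: 289 - 4q_M - 2(q_B + q_G) = 0.
Adding the 3 first-order conditions: 944 − 8Q = 0, so Q = 118.
Back-substituting: q_B = (281 − 236)/2 = 45/2, q_G = (374 − 236)/2 = 69, q_M = (289 − 236)/2 = 53/2.
Price P = 387 - 2·118 = 151.
Meridian's profit: (151 - 98)·(53/2) = 1404.5000.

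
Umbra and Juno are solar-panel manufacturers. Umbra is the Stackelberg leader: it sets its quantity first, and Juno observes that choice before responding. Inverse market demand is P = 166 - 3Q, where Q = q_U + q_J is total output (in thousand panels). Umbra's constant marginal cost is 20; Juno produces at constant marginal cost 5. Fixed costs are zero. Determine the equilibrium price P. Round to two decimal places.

The follower Juno best-responds to any q_U: π_J = (166 - 3Q)q_J - 5q_J.
Setting the follower's marginal profit to zero, 161 - 3q_U - 6q_J = 0, i.e. q_J = (161 - 3q_U)/6.
Umbra substitutes q_J(q_U) into its own profit: π_U = q_U(166 - 3q_U - (161 - 3q_U)/2) - 20q_U = (171/2 - (3/2)q_U)q_U - 20q_U.
The leader's first-order condition 131/2 - 3q_U = 0 yields q_U = 131/6.
Then q_J = (161 - 3·(131/6))/6 = 191/12.
Total output Q = 151/4, so price P = 166 - 3·(151/4) = 211/4.

52.75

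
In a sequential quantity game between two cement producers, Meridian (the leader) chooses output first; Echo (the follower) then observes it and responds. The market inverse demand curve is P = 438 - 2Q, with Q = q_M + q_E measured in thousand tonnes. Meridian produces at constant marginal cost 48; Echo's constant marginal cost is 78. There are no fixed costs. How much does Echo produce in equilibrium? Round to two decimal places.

37.50

Solve by backward induction. Given q_M, the follower Echo maximises π_E = (438 - 2q_M - 2q_E)q_E - 78q_E.
∂π_E/∂q_E = 360 - 2q_M - 4q_E = 0 gives the reaction function q_E = (360 - 2q_M)/4.
The leader anticipates this reaction. Substituting into P = 438 - 2Q gives P = 258 - q_M, so π_M = (258 - q_M)q_M - 48q_M.
The leader's first-order condition 210 - 2q_M = 0 yields q_M = 105.
Then q_E = (360 - 2·105)/4 = 75/2.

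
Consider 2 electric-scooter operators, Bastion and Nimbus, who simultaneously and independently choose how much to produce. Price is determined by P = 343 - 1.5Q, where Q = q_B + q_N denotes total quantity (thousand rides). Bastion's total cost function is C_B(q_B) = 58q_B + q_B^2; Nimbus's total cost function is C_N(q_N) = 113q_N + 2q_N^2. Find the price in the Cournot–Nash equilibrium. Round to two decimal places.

Bastion's profit: π_B = (343 - 1.5Q)q_B - (58q_B + q_B²). Setting ∂π_B/∂q_B = 0: 285 - 5q_B - (3/2)(q_N) = 0.
Nimbus's profit: π_N = (343 - 1.5Q)q_N - (113q_N + 2q_N²). Setting ∂π_N/∂q_N = 0: 230 - 7q_N - (3/2)(q_B) = 0.
So q_B = (285 - (3/2)q_N)/5 and q_N = (230 - (3/2)q_B)/7.
Solving the pair: q_B = 50.3817, q_N = 22.0611.
Total output Q = 72.4427, so price P = 343 - (3/2)·72.4427 = 234.3359.

234.34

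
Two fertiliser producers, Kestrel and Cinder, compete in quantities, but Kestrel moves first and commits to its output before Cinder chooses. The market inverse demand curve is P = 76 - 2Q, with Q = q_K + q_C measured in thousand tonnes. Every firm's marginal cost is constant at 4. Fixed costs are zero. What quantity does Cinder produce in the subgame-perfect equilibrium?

9

Solve by backward induction. Given q_K, the follower Cinder maximises π_C = (76 - 2q_K - 2q_C)q_C - 4q_C.
Follower FOC: 72 - 2q_K - 4q_C = 0, so q_C(q_K) = (72 - 2q_K)/4.
Kestrel substitutes q_C(q_K) into its own profit: π_K = q_K(76 - 2q_K - (72 - 2q_K)/2) - 4q_K = (40 - q_K)q_K - 4q_K.
The leader's first-order condition 36 - 2q_K = 0 yields q_K = 18.
Then q_C = (72 - 2·18)/4 = 9.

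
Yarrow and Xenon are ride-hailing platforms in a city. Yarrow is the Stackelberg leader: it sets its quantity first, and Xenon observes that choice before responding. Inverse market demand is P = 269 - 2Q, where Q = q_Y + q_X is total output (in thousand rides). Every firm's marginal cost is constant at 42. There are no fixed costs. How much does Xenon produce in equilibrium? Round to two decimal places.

The follower Xenon best-responds to any q_Y: π_X = (269 - 2Q)q_X - 42q_X.
Follower FOC: 227 - 2q_Y - 4q_X = 0, so q_X(q_Y) = (227 - 2q_Y)/4.
The leader anticipates this reaction. Substituting into P = 269 - 2Q gives P = 311/2 - q_Y, so π_Y = (311/2 - q_Y)q_Y - 42q_Y.
Maximising: ∂π_Y/∂q_Y = 227/2 - 2q_Y = 0, giving q_Y = 227/4.
Then q_X = (227 - 2·(227/4))/4 = 227/8.

28.38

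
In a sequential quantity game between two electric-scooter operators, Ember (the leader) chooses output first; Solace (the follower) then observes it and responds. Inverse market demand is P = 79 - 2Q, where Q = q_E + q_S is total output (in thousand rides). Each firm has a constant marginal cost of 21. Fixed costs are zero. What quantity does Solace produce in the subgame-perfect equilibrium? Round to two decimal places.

7.25

The follower Solace best-responds to any q_E: π_S = (79 - 2Q)q_S - 21q_S.
∂π_S/∂q_S = 58 - 2q_E - 4q_S = 0 gives the reaction function q_S = (58 - 2q_E)/4.
Ember substitutes q_S(q_E) into its own profit: π_E = q_E(79 - 2q_E - (58 - 2q_E)/2) - 21q_E = (50 - q_E)q_E - 21q_E.
Leader FOC: 29 - 2q_E = 0, so q_E = 29/2.
Then q_S = (58 - 2·(29/2))/4 = 29/4.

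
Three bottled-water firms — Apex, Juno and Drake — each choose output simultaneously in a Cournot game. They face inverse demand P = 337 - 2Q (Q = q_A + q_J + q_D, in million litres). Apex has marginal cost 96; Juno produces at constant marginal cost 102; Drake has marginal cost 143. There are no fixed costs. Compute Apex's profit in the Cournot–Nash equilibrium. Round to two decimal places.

2701.13

Apex's profit: π_A = (337 - 2Q)q_A - (96q_A). Setting ∂π_A/∂q_A = 0: 241 - 4q_A - 2(q_J + q_D) = 0.
Juno's profit: π_J = (337 - 2Q)q_J - (102q_J). Setting ∂π_J/∂q_J = 0: 235 - 4q_J - 2(q_A + q_D) = 0.
Drake's profit: π_D = (337 - 2Q)q_D - (143q_D). Setting ∂π_D/∂q_D = 0: 194 - 4q_D - 2(q_A + q_J) = 0.
Adding the 3 first-order conditions: 670 − 8Q = 0, so Q = 335/4.
Back-substituting: q_A = (241 − 335/2)/2 = 147/4, q_J = (235 − 335/2)/2 = 135/4, q_D = (194 − 335/2)/2 = 53/4.
Price P = 337 - 2·(335/4) = 339/2.
Apex's profit: (339/2 - 96)·(147/4) = 2701.1250.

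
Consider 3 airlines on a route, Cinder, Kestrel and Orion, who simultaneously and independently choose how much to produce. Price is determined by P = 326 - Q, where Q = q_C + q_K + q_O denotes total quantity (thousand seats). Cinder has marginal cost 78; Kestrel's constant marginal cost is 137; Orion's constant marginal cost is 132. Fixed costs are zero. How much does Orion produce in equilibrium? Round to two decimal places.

Cinder's profit: π_C = (326 - Q)q_C - (78q_C). Setting ∂π_C/∂q_C = 0: 248 - 2q_C - (q_K + q_O) = 0.
Kestrel's first-order condition: 189 - 2q_K - (q_C + q_O) = 0.
Orion's profit: π_O = (326 - Q)q_O - (132q_O). Setting ∂π_O/∂q_O = 0: 194 - 2q_O - (q_C + q_K) = 0.
Adding the 3 conditions: 631 − 2Q − 2Q = 0, i.e. Q = 631/4.
Back-substituting: q_C = (248 − 631/4) = 361/4, q_K = (189 − 631/4) = 125/4, q_O = (194 − 631/4) = 145/4.

36.25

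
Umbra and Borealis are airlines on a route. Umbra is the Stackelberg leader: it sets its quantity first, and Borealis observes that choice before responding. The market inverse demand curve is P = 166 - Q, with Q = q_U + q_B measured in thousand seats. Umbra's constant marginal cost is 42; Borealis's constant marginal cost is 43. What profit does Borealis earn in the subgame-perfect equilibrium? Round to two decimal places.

Solve by backward induction. Given q_U, the follower Borealis maximises π_B = (166 - q_U - q_B)q_B - 43q_B.
Follower FOC: 123 - q_U - 2q_B = 0, so q_B(q_U) = (123 - q_U)/2.
The leader anticipates this reaction. Substituting into P = 166 - Q gives P = 209/2 - (1/2)q_U, so π_U = (209/2 - (1/2)q_U)q_U - 42q_U.
Leader FOC: 125/2 - q_U = 0, so q_U = 125/2.
Then q_B = (123 - 125/2)/2 = 121/4.
Price P = 166 - 371/4 = 293/4.
Borealis's profit: (293/4 - 43)·(121/4) = 915.0625.

915.06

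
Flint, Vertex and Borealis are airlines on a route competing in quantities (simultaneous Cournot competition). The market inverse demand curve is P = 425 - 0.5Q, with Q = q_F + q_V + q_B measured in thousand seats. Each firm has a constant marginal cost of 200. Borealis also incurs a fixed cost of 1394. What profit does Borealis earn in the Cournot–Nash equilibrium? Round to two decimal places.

Each firm earns π_i = (425 - 0.5Q)q_i - 200q_i.
First-order condition (treating rivals' output as given): 225 - q_i - (1/2)·Σ_{j≠i} q_j = 0.
By symmetry each firm produces the same amount; substituting Σ_{j≠i} q_j = 2q_i yields q_i = 225/2.
Price P = 425 - (1/2)·(675/2) = 1025/4.
Borealis's profit: (1025/4 - 200)·(225/2) - 1394 = 4934.1250.

4934.13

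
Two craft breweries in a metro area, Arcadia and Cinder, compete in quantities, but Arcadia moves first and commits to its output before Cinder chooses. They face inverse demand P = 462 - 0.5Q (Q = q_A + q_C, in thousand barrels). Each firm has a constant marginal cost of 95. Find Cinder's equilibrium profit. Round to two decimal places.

The follower Cinder best-responds to any q_A: π_C = (462 - 0.5Q)q_C - 95q_C.
Follower FOC: 367 - (1/2)q_A - q_C = 0, so q_C(q_A) = (367 - (1/2)q_A).
The leader anticipates this reaction. Substituting into P = 462 - 0.5Q gives P = 557/2 - (1/4)q_A, so π_A = (557/2 - (1/4)q_A)q_A - 95q_A.
The leader's first-order condition 367/2 - (1/2)q_A = 0 yields q_A = 367.
Then q_C = (367 - (1/2)·367) = 367/2.
Price P = 462 - (1/2)·(1101/2) = 747/4.
Cinder's profit: (747/4 - 95)·(367/2) = 16836.1250.

16836.13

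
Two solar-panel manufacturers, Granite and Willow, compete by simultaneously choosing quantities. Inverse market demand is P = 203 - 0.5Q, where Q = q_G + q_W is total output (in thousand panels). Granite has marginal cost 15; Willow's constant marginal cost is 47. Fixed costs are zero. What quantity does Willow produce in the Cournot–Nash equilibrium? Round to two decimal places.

Granite's profit: π_G = (203 - 0.5Q)q_G - (15q_G). Setting ∂π_G/∂q_G = 0: 188 - q_G - (1/2)(q_W) = 0.
Willow's first-order condition: 156 - q_W - (1/2)(q_G) = 0.
So q_G = (188 - (1/2)q_W) and q_W = (156 - (1/2)q_G).
Solving the pair: q_G = 440/3, q_W = 248/3.

82.67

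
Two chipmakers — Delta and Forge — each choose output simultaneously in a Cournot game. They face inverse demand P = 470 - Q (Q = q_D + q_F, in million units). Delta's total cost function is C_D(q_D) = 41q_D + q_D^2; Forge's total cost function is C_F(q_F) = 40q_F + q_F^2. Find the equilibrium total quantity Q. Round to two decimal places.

Delta's profit: π_D = (470 - Q)q_D - (41q_D + q_D²). Setting ∂π_D/∂q_D = 0: 429 - 4q_D - (q_F) = 0.
Forge's first-order condition: 430 - 4q_F - (q_D) = 0.
Rearranging gives the reaction functions q_D = (429 - q_F)/4 and q_F = (430 - q_D)/4.
Solving the pair: q_D = 1286/15, q_F = 1291/15.
Total output Q = 1286/15 + 1291/15 = 859/5.

171.80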